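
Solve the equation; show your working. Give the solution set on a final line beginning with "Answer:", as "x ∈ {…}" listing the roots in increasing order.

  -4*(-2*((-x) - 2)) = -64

Step 1. [-4*(-2*((-x) - 2)) = -64] -4 out front; divide by -4, so div: -2*((-x) - 2) = 16.
Step 2. [-2*((-x) - 2) = 16] divide by the outer -2. So div: (-x) - 2 = -8.
Step 3. [(-x) - 2 = -8] the outer -2 inverts by adding 2 ⇒ sub: -x = -6.
Step 4. [-x = -6] LHS negated; negate both sides, so neg: x = 6.

Answer: x ∈ {6}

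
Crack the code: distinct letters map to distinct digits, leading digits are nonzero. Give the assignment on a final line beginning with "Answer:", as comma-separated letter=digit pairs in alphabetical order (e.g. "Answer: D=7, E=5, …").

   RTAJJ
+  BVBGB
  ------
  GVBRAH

Step 1. [col 1: J + B ≡ H (mod 10)] H=3 is one option consistent with column 1 (J + B ≡ H (mod 10), carry-in 0) — take it ⇒ H=3.
Step 2. [col 1: J + B ≡ H (mod 10)] several values work for J in column 1 (J + B ≡ H (mod 10), carry-in 0); try J=6, so J=6.
Step 3. [col 1: J + B ≡ H (mod 10)] column 1: given J=6, H=3, carry-in 0, and digits 3,6 already taken and all letters distinct, J+B≡H (mod 10) forces B=7 ⇒ B=7.
Step 4. [col 2: J + G ≡ A (mod 10)] G=1 is one option consistent with column 2 (J + G ≡ A (mod 10), carry-in 1) — take it. So G=1.
Step 5. [col 2: J + G ≡ A (mod 10)] column 2: given J=6, G=1, carry-in 1, and digits 1,3,6,7 already taken and all letters distinct, J+G≡A (mod 10) forces A=8 ⇒ A=8.
Step 6. [col 3: A + B ≡ R (mod 10)] in column 3 we have A+B≡R with carry-in 0; given A=8, B=7 and digits 1,3,6,7,8 already taken and all letters distinct, that pins R to 5, so R=5.
Step 7. [col 4: T + V ≡ B (mod 10)] several values work for V in column 4 (T + V ≡ B (mod 10), carry-in 1); try V=2, so V=2.
Step 8. [col 4: T + V ≡ B (mod 10)] column 4: given V=2, B=7, carry-in 1, and digits 1,2,3,5,6,7,8 already taken and all letters distinct, T+V≡B (mod 10) forces T=4, so T=4.

Answer: A=8, B=7, G=1, H=3, J=6, R=5, T=4, V=2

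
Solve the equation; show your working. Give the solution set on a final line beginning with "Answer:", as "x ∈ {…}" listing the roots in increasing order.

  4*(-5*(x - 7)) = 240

Step 1. [4*(-5*(x - 7)) = 240] 4·(inner) — divide through by 4, so div: -5*(x - 7) = 60.
Step 2. [-5*(x - 7) = 60] -5 out front; divide by -5. So div: x - 7 = -12.
Step 3. [x - 7 = -12] the outer -7 inverts by adding 7 ⇒ sub: x = -5.

Answer: x ∈ {-5}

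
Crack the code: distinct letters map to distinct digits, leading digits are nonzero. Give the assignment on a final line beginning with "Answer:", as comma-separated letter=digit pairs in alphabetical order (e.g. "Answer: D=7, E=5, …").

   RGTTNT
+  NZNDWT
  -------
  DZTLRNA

Step 1. [D] the sum has 7 digits but both addends have 6; that extra leading digit D is the final carry, namely 1 ⇒ D=1.
Step 2. [col 1: T + T ≡ A (mod 10)] several values work for A in column 1 (T + T ≡ A (mod 10), carry-in 0); try A=2, so A=2.
Step 3. [col 1: T + T ≡ A (mod 10)] column 1: given A=2, carry-in 0, and digits 1,2 already taken and all letters distinct, T+T≡A (mod 10) forces T=6. So T=6.
Step 4. [col 2: N + W ≡ N (mod 10)] column 2 reads N+W+carry(1)=N with nothing yet; with digits 1,2,6 already taken and all letters distinct, the only value for W is 9. So W=9.
Step 5. [col 2: N + W ≡ N (mod 10)] column 2 (N + W ≡ N (mod 10), carry-in 1) doesn't pin N yet; pick N=7 and continue ⇒ N=7.
Step 6. [col 3: T + D ≡ R (mod 10)] from column 3 (T=6, D=1, carry-in 1, digits 1,2,6,7,9 already taken and all letters distinct): R must equal 8 ⇒ R=8.
Step 7. [col 4: T + N ≡ L (mod 10)] in column 4 we have T+N≡L with carry-in 0; given T=6, N=7 and digits 1,2,6,7,8,9 already taken and all letters distinct, that pins L to 3, so L=3.
Step 8. [col 5: G + Z ≡ T (mod 10)] G=0 is one option consistent with column 5 (G + Z ≡ T (mod 10), carry-in 1) — take it, so G=0.
Step 9. [col 5: G + Z ≡ T (mod 10)] column 5: given G=0, T=6, carry-in 1, and digits 0,1,2,3,6,7,8,9 already taken and all letters distinct, G+Z≡T (mod 10) forces Z=5 ⇒ Z=5.

Answer: A=2, D=1, G=0, L=3, N=7, R=8, T=6, W=9, Z=5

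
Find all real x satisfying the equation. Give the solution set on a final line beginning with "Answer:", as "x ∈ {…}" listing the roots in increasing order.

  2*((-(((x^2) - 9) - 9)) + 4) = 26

Step 1. [2*((-(((x^2) - 9) - 9)) + 4) = 26] LHS = 2·(…); ÷2 both sides ⇒ div: (-(((x^2) - 9) - 9)) + 4 = 13.
Step 2. [(-(((x^2) - 9) - 9)) + 4 = 13] 4 comes off first (subtract 4). So sub: -(((x^2) - 9) - 9) = 9.
Step 3. [-(((x^2) - 9) - 9) = 9] flip signs both sides. So neg: ((x^2) - 9) - 9 = -9.
Step 4. [((x^2) - 9) - 9 = -9] 9 comes off first (add 9), so sub: (x^2) - 9 = 0.
Step 5. [(x^2) - 9 = 0] add 9: x sits inside (… - 9), so sub: x^2 = 9.
Step 6. [x^2 = 9] LHS squared, RHS 9 ≥ 0: apply √ (±) ⇒ sqrt: x = 3 or -3.

Answer: x ∈ {-3, 3}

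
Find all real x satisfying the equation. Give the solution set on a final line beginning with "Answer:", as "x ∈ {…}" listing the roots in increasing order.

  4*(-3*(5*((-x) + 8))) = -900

Step 1. [4*(-3*(5*((-x) + 8))) = -900] leading coefficient 4: divide by 4, so div: -3*(5*((-x) + 8)) = -225.
Step 2. [-3*(5*((-x) + 8)) = -225] LHS = -3·(…); ÷-3 both sides, so div: 5*((-x) + 8) = 75.
Step 3. [5*((-x) + 8) = 75] 5·(inner) — divide through by 5, so div: (-x) + 8 = 15.
Step 4. [(-x) + 8 = 15] +8 is outermost — subtract 8 both sides, so sub: -x = 7.
Step 5. [-x = 7] leading − — multiply by −1, so neg: x = -7.

Answer: x ∈ {-7}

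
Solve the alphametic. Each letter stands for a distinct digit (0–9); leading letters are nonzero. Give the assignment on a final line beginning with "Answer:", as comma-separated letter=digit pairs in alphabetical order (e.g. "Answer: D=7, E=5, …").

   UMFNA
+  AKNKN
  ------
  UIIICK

Step 1. [col 1: A + N ≡ K (mod 10)] column 1 (A + N ≡ K (mod 10), carry-in 0) doesn't pin K yet; pick K=5 and continue. So K=5.
Step 2. [col 1: A + N ≡ K (mod 10)] no forcing yet in column 1 (carry-in 0); N=7 is free and consistent — try it, so N=7.
Step 3. [col 1: A + N ≡ K (mod 10)] in column 1 we have A+N≡K with carry-in 0; given N=7, K=5 and digits 5,7 already taken and all letters distinct, that pins A to 8. So A=8.
Step 4. [U] adding two 5-digit numbers gives at most 5+1 digits, and here it does — U is that final carry and must be 1. So U=1.
Step 5. [col 2: N + K ≡ C (mod 10)] in column 2 we have N+K≡C with carry-in 1; given N=7, K=5 and digits 1,5,7,8 already taken and all letters distinct, that pins C to 3. So C=3.
Step 6. [col 3: F + N ≡ I (mod 10)] column 3 (F + N ≡ I (mod 10), carry-in 1) doesn't pin I yet; pick I=0 and continue. So I=0.
Step 7. [col 3: F + N ≡ I (mod 10)] in column 3 we have F+N≡I with carry-in 1; given N=7, I=0 and digits 0,1,3,5,7,8 already taken and all letters distinct, that pins F to 2 ⇒ F=2.
Step 8. [col 4: M + K ≡ I (mod 10)] from column 4 (K=5, I=0, carry-in 1, digits 0,1,2,3,5,7,8 already taken and all letters distinct): M must equal 4. So M=4.

Answer: A=8, C=3, F=2, I=0, K=5, M=4, N=7, U=1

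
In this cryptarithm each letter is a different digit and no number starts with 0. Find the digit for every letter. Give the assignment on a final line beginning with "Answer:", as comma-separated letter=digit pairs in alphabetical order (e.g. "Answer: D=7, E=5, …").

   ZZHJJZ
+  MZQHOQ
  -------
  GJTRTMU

Step 1. [col 1: Z + Q ≡ U (mod 10)] no forcing yet in column 1 (carry-in 0); Q=6 is free and consistent — try it, so Q=6.
Step 2. [G] G is the leading digit of a 7-digit sum of two 6-digit numbers; the final carry is exactly 1 ⇒ G=1.
Step 3. [col 1: Z + Q ≡ U (mod 10)] U=0 is one option consistent with column 1 (Z + Q ≡ U (mod 10), carry-in 0) — take it ⇒ U=0.
Step 4. [col 1: Z + Q ≡ U (mod 10)] column 1: given Q=6, U=0, carry-in 0, and digits 0,1,6 already taken and all letters distinct, Z+Q≡U (mod 10) forces Z=4 ⇒ Z=4.
Step 5. [col 2: J + O ≡ M (mod 10)] no forcing yet in column 2 (carry-in 1); M=8 is free and consistent — try it. So M=8.
Step 6. [col 2: J + O ≡ M (mod 10)] O=5 is one option consistent with column 2 (J + O ≡ M (mod 10), carry-in 1) — take it, so O=5.
Step 7. [col 2: J + O ≡ M (mod 10)] column 2: given O=5, M=8, carry-in 1, and digits 0,1,4,5,6,8 already taken and all letters distinct, J+O≡M (mod 10) forces J=2. So J=2.
Step 8. [col 3: J + H ≡ T (mod 10)] from column 3 (J=2, carry-in 0, digits 0,1,2,4,5,6,8 already taken and all letters distinct): T must equal 9, so T=9.
Step 9. [col 3: J + H ≡ T (mod 10)] in column 3 we have J+H≡T with carry-in 0; given J=2, T=9 and digits 0,1,2,4,5,6,8,9 already taken and all letters distinct, that pins H to 7 ⇒ H=7.
Step 10. [col 4: H + Q ≡ R (mod 10)] column 4 reads H+Q+carry(0)=R with H=7, Q=6; with digits 0,1,2,4,5,6,7,8,9 already taken and all letters distinct, the only value for R is 3, so R=3.

Answer: G=1, H=7, J=2, M=8, O=5, Q=6, R=3, T=9, U=0, Z=4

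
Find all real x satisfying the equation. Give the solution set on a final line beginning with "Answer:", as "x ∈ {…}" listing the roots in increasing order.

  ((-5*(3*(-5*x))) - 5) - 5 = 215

Step 1. [((-5*(3*(-5*x))) - 5) - 5 = 215] -5 is outermost — add 5 both sides ⇒ sub: (-5*(3*(-5*x))) - 5 = 220.
Step 2. [(-5*(3*(-5*x))) - 5 = 220] -5 | LHS and -5 | 220: pull -5 out ⇒ factor: (3*(-5*x)) + 1 = -44.
Step 3. [(3*(-5*x)) + 1 = -44] 1 comes off first (subtract 1). So sub: 3*(-5*x) = -45.
Step 4. [3*(-5*x) = -45] leading coefficient 3: divide by 3, so div: -5*x = -15.
Step 5. [-5*x = -15] LHS = -5·(…); ÷-5 both sides, so div: x = 3.

Answer: x ∈ {3}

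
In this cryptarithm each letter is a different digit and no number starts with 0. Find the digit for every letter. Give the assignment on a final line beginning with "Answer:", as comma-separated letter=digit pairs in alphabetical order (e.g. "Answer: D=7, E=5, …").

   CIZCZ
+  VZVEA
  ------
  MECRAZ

Step 1. [M] M is the leading digit of a 6-digit sum of two 5-digit numbers; the final carry is exactly 1 ⇒ M=1.
Step 2. [col 1: Z + A ≡ Z (mod 10)] from column 1 (nothing yet, carry-in 0, digits 1 already taken and all letters distinct): A must equal 0. So A=0.
Step 3. [col 1: Z + A ≡ Z (mod 10)] Z=2 is one option consistent with column 1 (Z + A ≡ Z (mod 10), carry-in 0) — take it, so Z=2.
Step 4. [col 2: C + E ≡ A (mod 10)] several values work for C in column 2 (C + E ≡ A (mod 10), carry-in 0); try C=7 ⇒ C=7.
Step 5. [col 2: C + E ≡ A (mod 10)] column 2 reads C+E+carry(0)=A with C=7, A=0; with digits 0,1,2,7 already taken and all letters distinct, the only value for E is 3 ⇒ E=3.
Step 6. [col 3: Z + V ≡ R (mod 10)] R=9 is one option consistent with column 3 (Z + V ≡ R (mod 10), carry-in 1) — take it, so R=9.
Step 7. [col 3: Z + V ≡ R (mod 10)] in column 3 we have Z+V≡R with carry-in 1; given Z=2, R=9 and digits 0,1,2,3,7,9 already taken and all letters distinct, that pins V to 6. So V=6.
Step 8. [col 4: I + Z ≡ C (mod 10)] in column 4 we have I+Z≡C with carry-in 0; given Z=2, C=7 and digits 0,1,2,3,6,7,9 already taken and all letters distinct, that pins I to 5 ⇒ I=5.

Answer: A=0, C=7, E=3, I=5, M=1, R=9, V=6, Z=2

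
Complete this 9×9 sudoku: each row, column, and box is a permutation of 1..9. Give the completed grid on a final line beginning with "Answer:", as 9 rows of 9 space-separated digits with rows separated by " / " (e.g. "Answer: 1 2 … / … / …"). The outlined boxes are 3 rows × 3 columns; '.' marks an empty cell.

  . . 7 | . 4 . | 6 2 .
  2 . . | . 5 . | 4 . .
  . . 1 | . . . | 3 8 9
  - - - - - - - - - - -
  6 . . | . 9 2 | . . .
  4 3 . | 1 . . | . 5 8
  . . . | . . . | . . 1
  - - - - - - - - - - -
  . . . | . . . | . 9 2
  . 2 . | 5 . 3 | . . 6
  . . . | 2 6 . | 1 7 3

Step 1. [r5c5∈{7}] r5c5's peers cover all but 7. So r5c5=7.
Step 2. [r9c6∈{4,8,9}] 9 has one home in box 8: r9c6. So r9c6=9.
Step 3. [r8c1∈{1,7,8,9}] in row 8, 7 fits only at r8c1. So r8c1=7.
Step 4. [r7c1∈{1,3,5,8}] across col 1, 1 lands solely at r7c1, so r7c1=1.
Step 5. [r7c5∈{8}] nothing but 8 survives at r7c5 ⇒ r7c5=8.
Step 6. [r6c6∈{4,5,6,8}] col 6 places 5 nowhere but r6c6. So r6c6=5.
Step 7. [r8c3∈{4,8,9}] 9 has one home in row 8: r8c3. So r8c3=9.
Step 8. [r1c1∈{3,5,8,9}] r1c1 is the only open cell in col 1 admitting 3 ⇒ r1c1=3.
Step 9. [r2c4∈{3,6,7,8,9}] in row 2, 3 fits only at r2c4, so r2c4=3.
Step 10. [r2c2∈{6,8,9}] across row 2, 9 lands solely at r2c2. So r2c2=9.
Step 11. [r3c2∈{4,5,6}] r3c2 is the only open cell in row 3 admitting 4. So r3c2=4.
Step 12. [r4c9∈{4,7}] col 9 places 4 nowhere but r4c9 ⇒ r4c9=4.
Step 13. [r4c4∈{8}] only 8 remains possible at r4c4. So r4c4=8.
Step 14. [r4c3∈{5}] r4c3 has the single candidate 5 ⇒ r4c3=5.
Step 15. [r5c6∈{6}] r5c6 has the single candidate 6, so r5c6=6.
Step 16. [r3c6∈{7}] r3c6 is down to just 7. So r3c6=7.
Step 17. [r7c2∈{5,6}] in col 2, 6 fits only at r7c2, so r7c2=6.
Step 18. [r9c3∈{4,8}] across row 9, 4 lands solely at r9c3 ⇒ r9c3=4.
Step 19. [r5c3∈{2}] only 2 remains possible at r5c3 ⇒ r5c3=2.
Step 20. [r6c3∈{8}] only 8 remains possible at r6c3. So r6c3=8.
Step 21. [r1c2∈{5,8}] box 1 places 8 nowhere but r1c2 ⇒ r1c2=8.
Step 22. [r4c7∈{7}] r4c7's peers cover all but 7. So r4c7=7.
Step 23. [r6c8∈{3,6}] 6 has one home in row 6: r6c8. So r6c8=6.
Step 24. [r6c1∈{9}] r6c1 has the single candidate 9, so r6c1=9.
Step 25. [r2c6∈{1,8}] in row 2, 8 fits only at r2c6. So r2c6=8.
Step 26. [r7c4∈{4,7}] row 7 places 7 nowhere but r7c4 ⇒ r7c4=7.
Step 27. [r9c2∈{5}] only 5 remains possible at r9c2, so r9c2=5.
Step 28. [r2c3∈{6}] only 6 remains possible at r2c3. So r2c3=6.
Step 29. [r3c4∈{6}] r3c4 is down to just 6, so r3c4=6.
Step 30. [r8c8∈{4}] r8c8 is down to just 4. So r8c8=4.
Step 31. [r6c7∈{2}] r6c7 is down to just 2, so r6c7=2.
Step 32. [r5c7∈{9}] r5c7 is down to just 9. So r5c7=9.
Step 33. [r4c8∈{3}] r4c8's peers cover all but 3. So r4c8=3.
Step 34. [r9c1∈{8}] r9c1 is down to just 8 ⇒ r9c1=8.
Step 35. [r8c5∈{1}] r8c5 has the single candidate 1, so r8c5=1.
Step 36. [r2c8∈{1}] r2c8's peers cover all but 1 ⇒ r2c8=1.
Step 37. [r3c5∈{2}] only 2 remains possible at r3c5, so r3c5=2.
Step 38. [r8c7∈{8}] r8c7 is down to just 8. So r8c7=8.
Step 39. [r1c6∈{1}] r1c6's peers cover all but 1 ⇒ r1c6=1.
Step 40. [r6c5∈{3}] r6c5 is down to just 3, so r6c5=3.
Step 41. [r3c1∈{5}] only 5 remains possible at r3c1 ⇒ r3c1=5.
Step 42. [r7c3∈{3}] r7c3 has the single candidate 3. So r7c3=3.
Step 43. [r2c9∈{7}] nothing but 7 survives at r2c9 ⇒ r2c9=7.
Step 44. [r1c4∈{9}] only 9 remains possible at r1c4 ⇒ r1c4=9.
Step 45. [r7c6∈{4}] r7c6 is down to just 4. So r7c6=4.
Step 46. [r4c2∈{1}] r4c2 is down to just 1 ⇒ r4c2=1.
Step 47. [r6c4∈{4}] nothing but 4 survives at r6c4 ⇒ r6c4=4.
Step 48. [r1c9∈{5}] r1c9's peers cover all but 5, so r1c9=5.
Step 49. [r7c7∈{5}] only 5 remains possible at r7c7, so r7c7=5.
Step 50. [r6c2∈{7}] nothing but 7 survives at r6c2 ⇒ r6c2=7.

Answer: 3 8 7 9 4 1 6 2 5 / 2 9 6 3 5 8 4 1 7 / 5 4 1 6 2 7 3 8 9 / 6 1 5 8 9 2 7 3 4 / 4 3 2 1 7 6 9 5 8 / 9 7 8 4 3 5 2 6 1 / 1 6 3 7 8 4 5 9 2 / 7 2 9 5 1 3 8 4 6 / 8 5 4 2 6 9 1 7 3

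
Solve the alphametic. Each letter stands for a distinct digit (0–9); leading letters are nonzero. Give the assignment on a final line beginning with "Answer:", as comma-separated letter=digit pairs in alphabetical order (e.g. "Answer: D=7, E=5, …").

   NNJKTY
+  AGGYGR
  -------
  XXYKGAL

Step 1. [col 1: Y + R ≡ L (mod 10)] no forcing yet in column 1 (carry-in 0); R=9 is free and consistent — try it, so R=9.
Step 2. [X] the sum has 7 digits but both addends have 6; that extra leading digit X is the final carry, namely 1, so X=1.
Step 3. [col 1: Y + R ≡ L (mod 10)] L=5 is one option consistent with column 1 (Y + R ≡ L (mod 10), carry-in 0) — take it. So L=5.
Step 4. [col 1: Y + R ≡ L (mod 10)] from column 1 (R=9, L=5, carry-in 0, digits 1,5,9 already taken and all letters distinct): Y must equal 6, so Y=6.
Step 5. [col 2: T + G ≡ A (mod 10)] column 2 (T + G ≡ A (mod 10), carry-in 1) doesn't pin T yet; pick T=4 and continue ⇒ T=4.
Step 6. [col 2: T + G ≡ A (mod 10)] column 2 (T + G ≡ A (mod 10), carry-in 1) doesn't pin A yet; pick A=2 and continue ⇒ A=2.
Step 7. [col 2: T + G ≡ A (mod 10)] in column 2 we have T+G≡A with carry-in 1; given T=4, A=2 and digits 1,2,4,5,6,9 already taken and all letters distinct, that pins G to 7. So G=7.
Step 8. [col 3: K + Y ≡ G (mod 10)] column 3: given Y=6, G=7, carry-in 1, and digits 1,2,4,5,6,7,9 already taken and all letters distinct, K+Y≡G (mod 10) forces K=0. So K=0.
Step 9. [col 4: J + G ≡ K (mod 10)] from column 4 (G=7, K=0, carry-in 0, digits 0,1,2,4,5,6,7,9 already taken and all letters distinct): J must equal 3, so J=3.
Step 10. [col 5: N + G ≡ Y (mod 10)] from column 5 (G=7, Y=6, carry-in 1, digits 0,1,2,3,4,5,6,7,9 already taken and all letters distinct): N must equal 8 ⇒ N=8.

Answer: A=2, G=7, J=3, K=0, L=5, N=8, R=9, T=4, X=1, Y=6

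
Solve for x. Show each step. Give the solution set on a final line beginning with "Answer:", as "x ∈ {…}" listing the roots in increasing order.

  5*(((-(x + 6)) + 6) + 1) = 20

Step 1. [5*(((-(x + 6)) + 6) + 1) = 20] leading coefficient 5: divide by 5 ⇒ div: ((-(x + 6)) + 6) + 1 = 4.
Step 2. [((-(x + 6)) + 6) + 1 = 4] subtract 1: x sits inside (… + 1). So sub: (-(x + 6)) + 6 = 3.
Step 3. [(-(x + 6)) + 6 = 3] +6 is outermost — subtract 6 both sides. So sub: -(x + 6) = -3.
Step 4. [-(x + 6) = -3] leading − — multiply by −1. So neg: x + 6 = 3.
Step 5. [x + 6 = 3] 6 comes off first (subtract 6), so sub: x = -3.

Answer: x ∈ {-3}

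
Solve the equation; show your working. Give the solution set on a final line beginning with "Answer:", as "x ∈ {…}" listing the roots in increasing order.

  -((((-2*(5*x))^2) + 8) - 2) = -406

Step 1. [-((((-2*(5*x))^2) + 8) - 2) = -406] flip signs both sides, so neg: (((-2*(5*x))^2) + 8) - 2 = 406.
Step 2. [(((-2*(5*x))^2) + 8) - 2 = 406] add 2: x sits inside (… - 2) ⇒ sub: ((-2*(5*x))^2) + 8 = 408.
Step 3. [((-2*(5*x))^2) + 8 = 408] 8 comes off first (subtract 8). So sub: (-2*(5*x))^2 = 400.
Step 4. [(-2*(5*x))^2 = 400] LHS squared, RHS 400 ≥ 0: apply √ (±) ⇒ sqrt: -2*(5*x) = 20 or -20.
Step 5. [-2*(5*x) = 20 or -20] LHS = -2·(…); ÷-2 both sides. So div: 5*x = -10 or 10.
Step 6. [5*x = -10 or 10] LHS = 5·(…); ÷5 both sides. So div: x = -2 or 2.

Answer: x ∈ {-2, 2}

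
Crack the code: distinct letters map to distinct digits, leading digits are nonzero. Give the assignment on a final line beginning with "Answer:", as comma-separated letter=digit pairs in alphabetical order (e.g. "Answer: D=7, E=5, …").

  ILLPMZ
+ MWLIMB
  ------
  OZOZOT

Step 1. [col 1: Z + B ≡ T (mod 10)] no forcing yet in column 1 (carry-in 0); B=3 is free and consistent — try it, so B=3.
Step 2. [col 1: Z + B ≡ T (mod 10)] column 1 (Z + B ≡ T (mod 10), carry-in 0) doesn't pin Z yet; pick Z=6 and continue ⇒ Z=6.
Step 3. [col 1: Z + B ≡ T (mod 10)] column 1: given Z=6, B=3, carry-in 0, and digits 3,6 already taken and all letters distinct, Z+B≡T (mod 10) forces T=9, so T=9.
Step 4. [col 2: M + M ≡ O (mod 10)] several values work for O in column 2 (M + M ≡ O (mod 10), carry-in 0); try O=4 ⇒ O=4.
Step 5. [col 2: M + M ≡ O (mod 10)] M=2 is one option consistent with column 2 (M + M ≡ O (mod 10), carry-in 0) — take it. So M=2.
Step 6. [col 3: P + I ≡ Z (mod 10)] P=5 is one option consistent with column 3 (P + I ≡ Z (mod 10), carry-in 0) — take it, so P=5.
Step 7. [col 3: P + I ≡ Z (mod 10)] in column 3 we have P+I≡Z with carry-in 0; given P=5, Z=6 and digits 2,3,4,5,6,9 already taken and all letters distinct, that pins I to 1, so I=1.
Step 8. [col 4: L + L ≡ O (mod 10)] from column 4 (O=4, carry-in 0, digits 1,2,3,4,5,6,9 already taken and all letters distinct): L must equal 7, so L=7.
Step 9. [col 5: L + W ≡ Z (mod 10)] column 5: given L=7, Z=6, carry-in 1, and digits 1,2,3,4,5,6,7,9 already taken and all letters distinct, L+W≡Z (mod 10) forces W=8. So W=8.

Answer: B=3, I=1, L=7, M=2, O=4, P=5, T=9, W=8, Z=6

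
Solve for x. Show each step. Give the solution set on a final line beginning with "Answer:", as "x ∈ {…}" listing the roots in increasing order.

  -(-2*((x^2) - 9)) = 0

Step 1. [-(-2*((x^2) - 9)) = 0] leading − — multiply by −1. So neg: -2*((x^2) - 9) = 0.
Step 2. [-2*((x^2) - 9) = 0] leading coefficient -2: divide by -2 ⇒ div: (x^2) - 9 = 0.
Step 3. [(x^2) - 9 = 0] add 9: x sits inside (… - 9), so sub: x^2 = 9.
Step 4. [x^2 = 9] LHS squared, RHS 9 ≥ 0: apply √ (±). So sqrt: x = 3 or -3.

Answer: x ∈ {-3, 3}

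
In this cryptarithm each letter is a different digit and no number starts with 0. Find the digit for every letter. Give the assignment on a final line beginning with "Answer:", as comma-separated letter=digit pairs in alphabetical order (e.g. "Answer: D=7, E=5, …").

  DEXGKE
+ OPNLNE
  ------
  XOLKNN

Step 1. [col 1: E + E ≡ N (mod 10)] column 1 (E + E ≡ N (mod 10), carry-in 0) doesn't pin N yet; pick N=4 and continue. So N=4.
Step 2. [col 1: E + E ≡ N (mod 10)] no forcing yet in column 1 (carry-in 0); E=7 is free and consistent — try it, so E=7.
Step 3. [col 2: K + N ≡ N (mod 10)] column 2: given N=4, carry-in 1, and digits 4,7 already taken and all letters distinct, K+N≡N (mod 10) forces K=9. So K=9.
Step 4. [col 3: G + L ≡ K (mod 10)] L=0 is one option consistent with column 3 (G + L ≡ K (mod 10), carry-in 1) — take it ⇒ L=0.
Step 5. [col 3: G + L ≡ K (mod 10)] from column 3 (L=0, K=9, carry-in 1, digits 0,4,7,9 already taken and all letters distinct): G must equal 8, so G=8.
Step 6. [col 4: X + N ≡ L (mod 10)] in column 4 we have X+N≡L with carry-in 0; given N=4, L=0 and digits 0,4,7,8,9 already taken and all letters distinct, that pins X to 6, so X=6.
Step 7. [col 5: E + P ≡ O (mod 10)] no forcing yet in column 5 (carry-in 1); P=5 is free and consistent — try it ⇒ P=5.
Step 8. [col 5: E + P ≡ O (mod 10)] column 5 reads E+P+carry(1)=O with E=7, P=5; with digits 0,4,5,6,7,8,9 already taken and all letters distinct, the only value for O is 3. So O=3.
Step 9. [col 6: D + O ≡ X (mod 10)] in column 6 we have D+O≡X with carry-in 1; given O=3, X=6 and digits 0,3,4,5,6,7,8,9 already taken and all letters distinct, that pins D to 2. So D=2.

Answer: D=2, E=7, G=8, K=9, L=0, N=4, O=3, P=5, X=6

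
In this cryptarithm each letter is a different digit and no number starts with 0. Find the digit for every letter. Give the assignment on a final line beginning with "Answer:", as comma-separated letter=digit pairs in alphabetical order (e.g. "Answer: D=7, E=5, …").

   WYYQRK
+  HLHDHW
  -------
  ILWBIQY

Step 1. [col 1: K + W ≡ Y (mod 10)] Y=5 is one option consistent with column 1 (K + W ≡ Y (mod 10), carry-in 0) — take it ⇒ Y=5.
Step 2. [col 1: K + W ≡ Y (mod 10)] several values work for K in column 1 (K + W ≡ Y (mod 10), carry-in 0); try K=6, so K=6.
Step 3. [I] adding two 6-digit numbers gives at most 6+1 digits, and here it does — I is that final carry and must be 1. So I=1.
Step 4. [col 1: K + W ≡ Y (mod 10)] column 1 reads K+W+carry(0)=Y with K=6, Y=5; with digits 1,5,6 already taken and all letters distinct, the only value for W is 9. So W=9.
Step 5. [col 2: R + H ≡ Q (mod 10)] no forcing yet in column 2 (carry-in 1); Q=2 is free and consistent — try it, so Q=2.
Step 6. [col 2: R + H ≡ Q (mod 10)] column 2 (R + H ≡ Q (mod 10), carry-in 1) doesn't pin H yet; pick H=4 and continue. So H=4.
Step 7. [col 2: R + H ≡ Q (mod 10)] in column 2 we have R+H≡Q with carry-in 1; given H=4, Q=2 and digits 1,2,4,5,6,9 already taken and all letters distinct, that pins R to 7. So R=7.
Step 8. [col 3: Q + D ≡ I (mod 10)] from column 3 (Q=2, I=1, carry-in 1, digits 1,2,4,5,6,7,9 already taken and all letters distinct): D must equal 8 ⇒ D=8.
Step 9. [col 4: Y + H ≡ B (mod 10)] column 4: given Y=5, H=4, carry-in 1, and digits 1,2,4,5,6,7,8,9 already taken and all letters distinct, Y+H≡B (mod 10) forces B=0. So B=0.
Step 10. [col 5: Y + L ≡ W (mod 10)] in column 5 we have Y+L≡W with carry-in 1; given Y=5, W=9 and digits 0,1,2,4,5,6,7,8,9 already taken and all letters distinct, that pins L to 3. So L=3.

Answer: B=0, D=8, H=4, I=1, K=6, L=3, Q=2, R=7, W=9, Y=5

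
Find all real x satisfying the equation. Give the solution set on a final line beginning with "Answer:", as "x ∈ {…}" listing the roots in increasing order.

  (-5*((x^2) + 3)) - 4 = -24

Step 1. [(-5*((x^2) + 3)) - 4 = -24] 4 comes off first (add 4), so sub: -5*((x^2) + 3) = -20.
Step 2. [-5*((x^2) + 3) = -20] LHS = -5·(…); ÷-5 both sides. So div: (x^2) + 3 = 4.
Step 3. [(x^2) + 3 = 4] the outer +3 inverts by subtracting 3, so sub: x^2 = 1.
Step 4. [x^2 = 1] √ both sides: 1 ≥ 0 gives two branches. So sqrt: x = 1 or -1.

Answer: x ∈ {-1, 1}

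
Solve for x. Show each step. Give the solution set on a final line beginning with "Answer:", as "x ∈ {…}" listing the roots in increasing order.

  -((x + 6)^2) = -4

Step 1. [-((x + 6)^2) = -4] flip signs both sides ⇒ neg: (x + 6)^2 = 4.
Step 2. [(x + 6)^2 = 4] LHS squared, RHS 4 ≥ 0: apply √ (±) ⇒ sqrt: x + 6 = 2 or -2.
Step 3. [x + 6 = 2 or -2] the outer +6 inverts by subtracting 6. So sub: x = -4 or -8.

Answer: x ∈ {-8, -4}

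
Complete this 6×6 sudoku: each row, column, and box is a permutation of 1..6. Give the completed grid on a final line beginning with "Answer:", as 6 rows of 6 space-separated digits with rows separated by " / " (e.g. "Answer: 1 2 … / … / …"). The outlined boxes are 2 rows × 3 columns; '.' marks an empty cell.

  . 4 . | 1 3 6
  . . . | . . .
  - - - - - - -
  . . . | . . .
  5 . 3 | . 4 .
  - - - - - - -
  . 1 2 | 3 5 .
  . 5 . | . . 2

Step 1. [r5c1∈{4,6}] across row 5, 6 lands solely at r5c1. So r5c1=6.
Step 2. [r2c5∈{2}] r2c5 is down to just 2. So r2c5=2.
Step 3. [r6c3∈{4}] nothing but 4 survives at r6c3 ⇒ r6c3=4.
Step 4. [r6c4∈{6}] r6c4 has the single candidate 6 ⇒ r6c4=6.
Step 5. [r4c2∈{2,6}] 6 has one home in row 4: r4c2. So r4c2=6.
Step 6. [r3c3∈{1}] nothing but 1 survives at r3c3, so r3c3=1.
Step 7. [r3c2∈{2}] only 2 remains possible at r3c2 ⇒ r3c2=2.
Step 8. [r2c4∈{4,5}] across col 4, 4 lands solely at r2c4, so r2c4=4.
Step 9. [r2c6∈{5}] nothing but 5 survives at r2c6 ⇒ r2c6=5.
Step 10. [r2c2∈{3}] only 3 remains possible at r2c2. So r2c2=3.
Step 11. [r4c6∈{1}] r4c6 has the single candidate 1. So r4c6=1.
Step 12. [r4c4∈{2}] r4c4 is down to just 2, so r4c4=2.
Step 13. [r2c3∈{6}] only 6 remains possible at r2c3 ⇒ r2c3=6.
Step 14. [r3c5∈{6}] r3c5's peers cover all but 6, so r3c5=6.
Step 15. [r3c6∈{3}] r3c6's peers cover all but 3, so r3c6=3.
Step 16. [r3c4∈{5}] nothing but 5 survives at r3c4 ⇒ r3c4=5.
Step 17. [r6c5∈{1}] nothing but 1 survives at r6c5. So r6c5=1.
Step 18. [r2c1∈{1}] nothing but 1 survives at r2c1. So r2c1=1.
Step 19. [r1c3∈{5}] only 5 remains possible at r1c3. So r1c3=5.
Step 20. [r3c1∈{4}] r3c1 is down to just 4 ⇒ r3c1=4.
Step 21. [r1c1∈{2}] r1c1's peers cover all but 2. So r1c1=2.
Step 22. [r5c6∈{4}] only 4 remains possible at r5c6, so r5c6=4.
Step 23. [r6c1∈{3}] r6c1 is down to just 3, so r6c1=3.

Answer: 2 4 5 1 3 6 / 1 3 6 4 2 5 / 4 2 1 5 6 3 / 5 6 3 2 4 1 / 6 1 2 3 5 4 / 3 5 4 6 1 2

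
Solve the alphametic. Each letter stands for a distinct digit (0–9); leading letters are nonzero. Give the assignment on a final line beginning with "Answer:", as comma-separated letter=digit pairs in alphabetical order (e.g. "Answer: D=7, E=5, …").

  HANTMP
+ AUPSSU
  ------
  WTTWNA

Step 1. [col 1: P + U ≡ A (mod 10)] several values work for U in column 1 (P + U ≡ A (mod 10), carry-in 0); try U=6 ⇒ U=6.
Step 2. [col 1: P + U ≡ A (mod 10)] A=5 is one option consistent with column 1 (P + U ≡ A (mod 10), carry-in 0) — take it, so A=5.
Step 3. [col 1: P + U ≡ A (mod 10)] column 1: given U=6, A=5, carry-in 0, and digits 5,6 already taken and all letters distinct, P+U≡A (mod 10) forces P=9. So P=9.
Step 4. [col 2: M + S ≡ N (mod 10)] column 2 (M + S ≡ N (mod 10), carry-in 1) doesn't pin N yet; pick N=3 and continue, so N=3.
Step 5. [col 2: M + S ≡ N (mod 10)] no forcing yet in column 2 (carry-in 1); M=8 is free and consistent — try it, so M=8.
Step 6. [col 2: M + S ≡ N (mod 10)] from column 2 (M=8, N=3, carry-in 1, digits 3,5,6,8,9 already taken and all letters distinct): S must equal 4. So S=4.
Step 7. [col 3: T + S ≡ W (mod 10)] several values work for W in column 3 (T + S ≡ W (mod 10), carry-in 1); try W=7 ⇒ W=7.
Step 8. [col 3: T + S ≡ W (mod 10)] from column 3 (S=4, W=7, carry-in 1, digits 3,4,5,6,7,8,9 already taken and all letters distinct): T must equal 2 ⇒ T=2.
Step 9. [col 6: H + A ≡ W (mod 10)] column 6: given A=5, W=7, carry-in 1, and digits 2,3,4,5,6,7,8,9 already taken and all letters distinct, H+A≡W (mod 10) forces H=1, so H=1.

Answer: A=5, H=1, M=8, N=3, P=9, S=4, T=2, U=6, W=7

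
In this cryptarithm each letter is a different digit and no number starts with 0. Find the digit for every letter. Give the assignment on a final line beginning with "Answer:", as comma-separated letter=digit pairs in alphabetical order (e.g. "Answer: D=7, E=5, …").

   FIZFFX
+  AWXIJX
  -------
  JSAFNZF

Step 1. [J] the sum has 7 digits but both addends have 6; that extra leading digit J is the final carry, namely 1, so J=1.
Step 2. [col 1: X + X ≡ F (mod 10)] several values work for X in column 1 (X + X ≡ F (mod 10), carry-in 0); try X=7, so X=7.
Step 3. [col 1: X + X ≡ F (mod 10)] column 1 reads X+X+carry(0)=F with X=7; with digits 1,7 already taken and all letters distinct, the only value for F is 4. So F=4.
Step 4. [col 2: F + J ≡ Z (mod 10)] from column 2 (F=4, J=1, carry-in 1, digits 1,4,7 already taken and all letters distinct): Z must equal 6 ⇒ Z=6.
Step 5. [col 3: F + I ≡ N (mod 10)] no forcing yet in column 3 (carry-in 0); N=2 is free and consistent — try it, so N=2.
Step 6. [col 3: F + I ≡ N (mod 10)] column 3: given F=4, N=2, carry-in 0, and digits 1,2,4,6,7 already taken and all letters distinct, F+I≡N (mod 10) forces I=8 ⇒ I=8.
Step 7. [col 5: I + W ≡ A (mod 10)] from column 5 (I=8, carry-in 1, digits 1,2,4,6,7,8 already taken and all letters distinct): W must equal 0, so W=0.
Step 8. [col 5: I + W ≡ A (mod 10)] column 5 reads I+W+carry(1)=A with I=8, W=0; with digits 0,1,2,4,6,7,8 already taken and all letters distinct, the only value for A is 9 ⇒ A=9.
Step 9. [col 6: F + A ≡ S (mod 10)] in column 6 we have F+A≡S with carry-in 0; given F=4, A=9 and digits 0,1,2,4,6,7,8,9 already taken and all letters distinct, that pins S to 3 ⇒ S=3.

Answer: A=9, F=4, I=8, J=1, N=2, S=3, W=0, X=7, Z=6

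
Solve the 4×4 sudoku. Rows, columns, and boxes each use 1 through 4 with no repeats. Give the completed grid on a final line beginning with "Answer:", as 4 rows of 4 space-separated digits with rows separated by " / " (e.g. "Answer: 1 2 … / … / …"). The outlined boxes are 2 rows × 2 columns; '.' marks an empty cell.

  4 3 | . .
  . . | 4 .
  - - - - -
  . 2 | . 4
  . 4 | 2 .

Step 1. [r1c3∈{1}] nothing but 1 survives at r1c3, so r1c3=1.
Step 2. [r3c1∈{1,3}] r3c1 is the only open cell in row 3 admitting 1. So r3c1=1.
Step 3. [r2c4∈{2,3}] across row 2, 3 lands solely at r2c4. So r2c4=3.
Step 4. [r2c1∈{2}] r2c1 is down to just 2. So r2c1=2.
Step 5. [r2c2∈{1}] r2c2 has the single candidate 1, so r2c2=1.
Step 6. [r4c1∈{3}] only 3 remains possible at r4c1. So r4c1=3.
Step 7. [r3c3∈{3}] only 3 remains possible at r3c3 ⇒ r3c3=3.
Step 8. [r1c4∈{2}] only 2 remains possible at r1c4, so r1c4=2.
Step 9. [r4c4∈{1}] r4c4's peers cover all but 1, so r4c4=1.

Answer: 4 3 1 2 / 2 1 4 3 / 1 2 3 4 / 3 4 2 1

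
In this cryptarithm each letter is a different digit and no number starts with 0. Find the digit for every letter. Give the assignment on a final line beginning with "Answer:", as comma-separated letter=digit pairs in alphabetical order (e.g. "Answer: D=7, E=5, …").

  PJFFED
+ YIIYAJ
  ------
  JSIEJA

Step 1. [col 1: D + J ≡ A (mod 10)] D=7 is one option consistent with column 1 (D + J ≡ A (mod 10), carry-in 0) — take it. So D=7.
Step 2. [col 1: D + J ≡ A (mod 10)] column 1 (D + J ≡ A (mod 10), carry-in 0) doesn't pin J yet; pick J=8 and continue. So J=8.
Step 3. [col 1: D + J ≡ A (mod 10)] column 1: given D=7, J=8, carry-in 0, and digits 7,8 already taken and all letters distinct, D+J≡A (mod 10) forces A=5, so A=5.
Step 4. [col 2: E + A ≡ J (mod 10)] in column 2 we have E+A≡J with carry-in 1; given A=5, J=8 and digits 5,7,8 already taken and all letters distinct, that pins E to 2 ⇒ E=2.
Step 5. [col 3: F + Y ≡ E (mod 10)] column 3 (F + Y ≡ E (mod 10), carry-in 0) doesn't pin F yet; pick F=9 and continue ⇒ F=9.
Step 6. [col 3: F + Y ≡ E (mod 10)] from column 3 (F=9, E=2, carry-in 0, digits 2,5,7,8,9 already taken and all letters distinct): Y must equal 3. So Y=3.
Step 7. [col 4: F + I ≡ I (mod 10)] several values work for I in column 4 (F + I ≡ I (mod 10), carry-in 1); try I=1. So I=1.
Step 8. [col 5: J + I ≡ S (mod 10)] in column 5 we have J+I≡S with carry-in 1; given J=8, I=1 and digits 1,2,3,5,7,8,9 already taken and all letters distinct, that pins S to 0. So S=0.
Step 9. [col 6: P + Y ≡ J (mod 10)] column 6: given Y=3, J=8, carry-in 1, and digits 0,1,2,3,5,7,8,9 already taken and all letters distinct, P+Y≡J (mod 10) forces P=4. So P=4.

Answer: A=5, D=7, E=2, F=9, I=1, J=8, P=4, S=0, Y=3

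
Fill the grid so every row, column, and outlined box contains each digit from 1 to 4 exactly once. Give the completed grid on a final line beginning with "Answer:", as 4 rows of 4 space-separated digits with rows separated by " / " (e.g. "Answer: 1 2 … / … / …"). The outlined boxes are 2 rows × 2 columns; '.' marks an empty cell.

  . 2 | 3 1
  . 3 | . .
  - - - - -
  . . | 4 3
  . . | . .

Step 1. [r4c3∈{1,2}] in col 3, 1 fits only at r4c3 ⇒ r4c3=1.
Step 2. [r1c1∈{4}] only 4 remains possible at r1c1 ⇒ r1c1=4.
Step 3. [r3c1∈{1,2}] in row 3, 2 fits only at r3c1, so r3c1=2.
Step 4. [r4c4∈{2}] r4c4's peers cover all but 2, so r4c4=2.
Step 5. [r4c1∈{3}] r4c1 is down to just 3 ⇒ r4c1=3.
Step 6. [r2c3∈{2}] only 2 remains possible at r2c3, so r2c3=2.
Step 7. [r2c1∈{1}] only 1 remains possible at r2c1. So r2c1=1.
Step 8. [r3c2∈{1}] r3c2 is down to just 1. So r3c2=1.
Step 9. [r2c4∈{4}] nothing but 4 survives at r2c4 ⇒ r2c4=4.
Step 10. [r4c2∈{4}] only 4 remains possible at r4c2. So r4c2=4.

Answer: 4 2 3 1 / 1 3 2 4 / 2 1 4 3 / 3 4 1 2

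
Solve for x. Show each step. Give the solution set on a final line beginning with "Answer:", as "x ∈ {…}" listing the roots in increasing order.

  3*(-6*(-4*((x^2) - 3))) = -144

Step 1. [3*(-6*(-4*((x^2) - 3))) = -144] LHS = 3·(…); ÷3 both sides, so div: -6*(-4*((x^2) - 3)) = -48.
Step 2. [-6*(-4*((x^2) - 3)) = -48] -6 out front; divide by -6, so div: -4*((x^2) - 3) = 8.
Step 3. [-4*((x^2) - 3) = 8] -4 out front; divide by -4 ⇒ div: (x^2) - 3 = -2.
Step 4. [(x^2) - 3 = -2] -3 is outermost — add 3 both sides. So sub: x^2 = 1.
Step 5. [x^2 = 1] √ both sides: 1 ≥ 0 gives two branches. So sqrt: x = 1 or -1.

Answer: x ∈ {-1, 1}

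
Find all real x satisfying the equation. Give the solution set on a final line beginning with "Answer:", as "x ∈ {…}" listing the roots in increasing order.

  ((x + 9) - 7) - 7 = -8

Step 1. [((x + 9) - 7) - 7 = -8] 7 comes off first (add 7). So sub: (x + 9) - 7 = -1.
Step 2. [(x + 9) - 7 = -1] -7 is outermost — add 7 both sides, so sub: x + 9 = 6.
Step 3. [x + 9 = 6] the outer +9 inverts by subtracting 9. So sub: x = -3.

Answer: x ∈ {-3}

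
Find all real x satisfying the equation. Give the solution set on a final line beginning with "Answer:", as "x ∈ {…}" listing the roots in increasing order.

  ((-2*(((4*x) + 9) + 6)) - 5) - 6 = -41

Step 1. [((-2*(((4*x) + 9) + 6)) - 5) - 6 = -41] 6 comes off first (add 6), so sub: (-2*(((4*x) + 9) + 6)) - 5 = -35.
Step 2. [(-2*(((4*x) + 9) + 6)) - 5 = -35] add 5: x sits inside (… - 5). So sub: -2*(((4*x) + 9) + 6) = -30.
Step 3. [-2*(((4*x) + 9) + 6) = -30] divide by the outer -2, so div: ((4*x) + 9) + 6 = 15.
Step 4. [((4*x) + 9) + 6 = 15] 6 comes off first (subtract 6) ⇒ sub: (4*x) + 9 = 9.
Step 5. [(4*x) + 9 = 9] the outer +9 inverts by subtracting 9, so sub: 4*x = 0.
Step 6. [4*x = 0] 4 out front; divide by 4, so div: x = 0.

Answer: x ∈ {0}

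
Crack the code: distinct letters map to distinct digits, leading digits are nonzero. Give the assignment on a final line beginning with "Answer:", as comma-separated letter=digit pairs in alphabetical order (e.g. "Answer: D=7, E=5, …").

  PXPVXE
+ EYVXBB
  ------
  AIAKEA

Step 1. [col 1: E + B ≡ A (mod 10)] no forcing yet in column 1 (carry-in 0); B=3 is free and consistent — try it. So B=3.
Step 2. [col 1: E + B ≡ A (mod 10)] A=7 is one option consistent with column 1 (E + B ≡ A (mod 10), carry-in 0) — take it ⇒ A=7.
Step 3. [col 1: E + B ≡ A (mod 10)] column 1: given B=3, A=7, carry-in 0, and digits 3,7 already taken and all letters distinct, E+B≡A (mod 10) forces E=4, so E=4.
Step 4. [col 2: X + B ≡ E (mod 10)] column 2: given B=3, E=4, carry-in 0, and digits 3,4,7 already taken and all letters distinct, X+B≡E (mod 10) forces X=1, so X=1.
Step 5. [col 3: V + X ≡ K (mod 10)] V=5 is one option consistent with column 3 (V + X ≡ K (mod 10), carry-in 0) — take it ⇒ V=5.
Step 6. [col 3: V + X ≡ K (mod 10)] in column 3 we have V+X≡K with carry-in 0; given V=5, X=1 and digits 1,3,4,5,7 already taken and all letters distinct, that pins K to 6 ⇒ K=6.
Step 7. [col 4: P + V ≡ A (mod 10)] column 4: given V=5, A=7, carry-in 0, and digits 1,3,4,5,6,7 already taken and all letters distinct, P+V≡A (mod 10) forces P=2 ⇒ P=2.
Step 8. [col 5: X + Y ≡ I (mod 10)] no forcing yet in column 5 (carry-in 0); I=0 is free and consistent — try it, so I=0.
Step 9. [col 5: X + Y ≡ I (mod 10)] column 5: given X=1, I=0, carry-in 0, and digits 0,1,2,3,4,5,6,7 already taken and all letters distinct, X+Y≡I (mod 10) forces Y=9, so Y=9.

Answer: A=7, B=3, E=4, I=0, K=6, P=2, V=5, X=1, Y=9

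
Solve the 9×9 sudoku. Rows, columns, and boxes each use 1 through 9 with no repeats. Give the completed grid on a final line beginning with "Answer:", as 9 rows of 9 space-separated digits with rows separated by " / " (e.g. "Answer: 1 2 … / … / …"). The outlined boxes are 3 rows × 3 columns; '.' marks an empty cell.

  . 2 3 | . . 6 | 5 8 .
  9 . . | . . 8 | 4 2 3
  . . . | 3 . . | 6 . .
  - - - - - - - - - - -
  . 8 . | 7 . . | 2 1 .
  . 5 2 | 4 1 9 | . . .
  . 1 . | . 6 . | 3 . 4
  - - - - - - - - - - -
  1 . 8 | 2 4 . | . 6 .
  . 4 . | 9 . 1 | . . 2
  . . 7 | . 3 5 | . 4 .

Step 1. [r3c2∈{7}] r3c2's peers cover all but 7, so r3c2=7.
Step 2. [r5c8∈{7}] r5c8 has the single candidate 7 ⇒ r5c8=7.
Step 3. [r4c5∈{5}] r4c5's peers cover all but 5 ⇒ r4c5=5.
Step 4. [r3c8∈{9}] r3c8 is down to just 9 ⇒ r3c8=9.
Step 5. [r4c9∈{6,9}] across box 6, 9 lands solely at r4c9, so r4c9=9.
Step 6. [r8c5∈{7,8}] 8 has one home in col 5: r8c5, so r8c5=8.
Step 7. [r9c7∈{1,8,9}] across col 7, 1 lands solely at r9c7 ⇒ r9c7=1.
Step 8. [r1c1∈{4}] nothing but 4 survives at r1c1, so r1c1=4.
Step 9. [r5c1∈{3,6}] r5c1 is the only open cell in row 5 admitting 3. So r5c1=3.
Step 10. [r1c9∈{1,7}] r1c9 is the only open cell in box 3 admitting 7. So r1c9=7.
Step 11. [r4c1∈{6}] only 6 remains possible at r4c1 ⇒ r4c1=6.
Step 12. [r8c3∈{5,6}] in row 8, 6 fits only at r8c3. So r8c3=6.
Step 13. [r7c7∈{7,9}] col 7 places 9 nowhere but r7c7. So r7c7=9.
Step 14. [r2c4∈{1,5}] r2c4 is the only open cell in col 4 admitting 5. So r2c4=5.
Step 15. [r3c3∈{1,5}] col 3 places 5 nowhere but r3c3, so r3c3=5.
Step 16. [r9c9∈{8}] nothing but 8 survives at r9c9. So r9c9=8.
Step 17. [r6c8∈{5}] r6c8's peers cover all but 5, so r6c8=5.
Step 18. [r3c5∈{2}] nothing but 2 survives at r3c5, so r3c5=2.
Step 19. [r7c6∈{7}] nothing but 7 survives at r7c6, so r7c6=7.
Step 20. [r5c9∈{6}] nothing but 6 survives at r5c9. So r5c9=6.
Step 21. [r6c3∈{9}] r6c3's peers cover all but 9. So r6c3=9.
Step 22. [r6c4∈{8}] only 8 remains possible at r6c4. So r6c4=8.
Step 23. [r4c3∈{4}] r4c3 is down to just 4, so r4c3=4.
Step 24. [r8c8∈{3}] only 3 remains possible at r8c8, so r8c8=3.
Step 25. [r3c6∈{4}] only 4 remains possible at r3c6, so r3c6=4.
Step 26. [r8c1∈{5}] only 5 remains possible at r8c1, so r8c1=5.
Step 27. [r3c9∈{1}] r3c9's peers cover all but 1, so r3c9=1.
Step 28. [r3c1∈{8}] nothing but 8 survives at r3c1. So r3c1=8.
Step 29. [r6c1∈{7}] r6c1 is down to just 7. So r6c1=7.
Step 30. [r9c1∈{2}] r9c1 has the single candidate 2. So r9c1=2.
Step 31. [r2c2∈{6}] r2c2's peers cover all but 6 ⇒ r2c2=6.
Step 32. [r7c2∈{3}] only 3 remains possible at r7c2. So r7c2=3.
Step 33. [r7c9∈{5}] only 5 remains possible at r7c9, so r7c9=5.
Step 34. [r1c4∈{1}] only 1 remains possible at r1c4. So r1c4=1.
Step 35. [r1c5∈{9}] r1c5 is down to just 9 ⇒ r1c5=9.
Step 36. [r9c4∈{6}] nothing but 6 survives at r9c4 ⇒ r9c4=6.
Step 37. [r4c6∈{3}] r4c6's peers cover all but 3 ⇒ r4c6=3.
Step 38. [r2c3∈{1}] r2c3 has the single candidate 1 ⇒ r2c3=1.
Step 39. [r6c6∈{2}] r6c6's peers cover all but 2 ⇒ r6c6=2.
Step 40. [r8c7∈{7}] only 7 remains possible at r8c7. So r8c7=7.
Step 41. [r9c2∈{9}] r9c2 is down to just 9. So r9c2=9.
Step 42. [r2c5∈{7}] r2c5 has the single candidate 7. So r2c5=7.
Step 43. [r5c7∈{8}] r5c7 has the single candidate 8 ⇒ r5c7=8.

Answer: 4 2 3 1 9 6 5 8 7 / 9 6 1 5 7 8 4 2 3 / 8 7 5 3 2 4 6 9 1 / 6 8 4 7 5 3 2 1 9 / 3 5 2 4 1 9 8 7 6 / 7 1 9 8 6 2 3 5 4 / 1 3 8 2 4 7 9 6 5 / 5 4 6 9 8 1 7 3 2 / 2 9 7 6 3 5 1 4 8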